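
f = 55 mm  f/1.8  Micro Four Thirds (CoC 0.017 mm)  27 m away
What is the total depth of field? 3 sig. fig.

15.9 m

Hyperfocal distance H = f²/(N·c) + f = 55²/(1.8 × 0.017) + 55 = 3025/0.0306 + 55 ≈ 98911.2 mm ≈ 98.91 m.
Near limit Dn = s·(H − f)/(H + s − 2f) = 27000 × (98911.2 − 55) / (98911.2 + 27000 − 2 × 55) = 27000 × 98856.2 / 125801.2 ≈ 21217 mm.
Far limit Df = s·(H − f)/(H − s) = 27000 × (98911.2 − 55) / (98911.2 − 27000) = 27000 × 98856.2 / 71911.2 ≈ 37117 mm.
Depth of field = Df − Dn = 37117 − 21217 ≈ 15900 mm ≈ 15.9 m.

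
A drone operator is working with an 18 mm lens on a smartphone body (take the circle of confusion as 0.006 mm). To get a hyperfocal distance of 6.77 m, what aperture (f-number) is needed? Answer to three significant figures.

Rearrange H = f²/(N·c) + f for N: N = f² / ((H − f)·c).
N = 18² / ((6770 − 18) × 0.006) = 324 / 40.51 ≈ 8.

f/8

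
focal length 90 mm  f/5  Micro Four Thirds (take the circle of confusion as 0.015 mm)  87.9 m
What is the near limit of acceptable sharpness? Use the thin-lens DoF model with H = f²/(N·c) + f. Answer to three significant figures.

48.5 m

Hyperfocal distance H = f²/(N·c) + f = 90²/(5 × 0.015) + 90 = 8100/0.075 + 90 ≈ 108090.0 mm ≈ 108.1 m.
Near limit Dn = s·(H − f)/(H + s − 2f) = 87900 × (108090.0 − 90) / (108090.0 + 87900 − 2 × 90) = 87900 × 108000.0 / 195810.0 ≈ 48482 mm ≈ 48.5 m.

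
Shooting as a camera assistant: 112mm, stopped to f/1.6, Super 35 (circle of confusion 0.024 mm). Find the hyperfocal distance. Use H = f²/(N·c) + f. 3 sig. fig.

327 m

Hyperfocal distance H = f²/(N·c) + f = 112²/(1.6 × 0.024) + 112 = 12544/0.0384 + 112 ≈ 326778.7 mm ≈ 327 m.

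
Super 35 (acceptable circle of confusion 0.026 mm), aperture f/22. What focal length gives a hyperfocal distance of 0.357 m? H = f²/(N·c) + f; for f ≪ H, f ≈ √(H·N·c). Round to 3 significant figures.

From H = f²/(N·c) + f, with f ≪ H: f ≈ √(H·N·c) = √(357 × 22 × 0.026) = √204.20 ≈ 14.29 mm.
Exact: f² + N·c·f − N·c·H = 0 ⇒ f = (−N·c + √((N·c)² + 4·N·c·H))/2 = (−0.572 + √817.14)/2 ≈ 14.007 mm ≈ 14.0 mm.

14.0 mm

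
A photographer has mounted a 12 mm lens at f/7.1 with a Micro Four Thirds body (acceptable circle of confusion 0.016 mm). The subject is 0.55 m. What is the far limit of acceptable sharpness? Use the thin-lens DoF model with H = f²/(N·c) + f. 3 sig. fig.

Hyperfocal distance H = f²/(N·c) + f = 12²/(7.1 × 0.016) + 12 = 144/0.1136 + 12 ≈ 1279.6 mm ≈ 1.280 m.
Far limit Df = s·(H − f)/(H − s) = 550 × (1279.6 − 12) / (1279.6 − 550) = 550 × 1267.6 / 729.6 ≈ 955.56 mm ≈ 0.956 m.

0.956 m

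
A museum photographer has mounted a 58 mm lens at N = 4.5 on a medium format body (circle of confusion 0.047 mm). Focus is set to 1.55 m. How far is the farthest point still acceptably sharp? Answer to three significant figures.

Hyperfocal distance H = f²/(N·c) + f = 58²/(4.5 × 0.047) + 58 = 3364/0.2115 + 58 ≈ 15963.4 mm ≈ 15.96 m.
Far limit Df = s·(H − f)/(H − s) = 1550 × (15963.4 − 58) / (15963.4 − 1550) = 1550 × 15905.4 / 14413.4 ≈ 1710.4 mm ≈ 1.71 m.

1.71 m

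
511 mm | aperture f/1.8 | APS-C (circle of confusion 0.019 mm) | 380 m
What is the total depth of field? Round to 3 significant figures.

Hyperfocal distance H = f²/(N·c) + f = 511²/(1.8 × 0.019) + 511 = 261121/0.0342 + 511 ≈ 7635628.0 mm ≈ 7636 m.
Near limit Dn = s·(H − f)/(H + s − 2f) = 380000 × (7635628.0 − 511) / (7635628.0 + 380000 − 2 × 511) = 380000 × 7635117.0 / 8014606.0 ≈ 362007 mm.
Far limit Df = s·(H − f)/(H − s) = 380000 × (7635628.0 − 511) / (7635628.0 − 380000) = 380000 × 7635117.0 / 7255628.0 ≈ 399875 mm.
Depth of field = Df − Dn = 399875 − 362007 ≈ 37868 mm ≈ 37.9 m.

37.9 m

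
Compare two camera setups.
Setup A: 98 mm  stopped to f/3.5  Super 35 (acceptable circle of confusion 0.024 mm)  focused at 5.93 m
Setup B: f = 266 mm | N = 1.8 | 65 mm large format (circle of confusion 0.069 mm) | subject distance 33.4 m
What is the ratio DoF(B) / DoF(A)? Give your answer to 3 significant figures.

6.43

Setup A: H = 98²/(3.5×0.024) + 98 ≈ 114431.3 mm; DoF = Df − Dn = 6248.74 − 5642.20 ≈ 606.54 mm.
Setup B: H = 266²/(1.8×0.069) + 266 ≈ 569960.0 mm; DoF = Df − Dn = 35462.5 − 31564.2 ≈ 3898.3 mm.
Ratio = 3898.3 / 606.54 ≈ 6.43.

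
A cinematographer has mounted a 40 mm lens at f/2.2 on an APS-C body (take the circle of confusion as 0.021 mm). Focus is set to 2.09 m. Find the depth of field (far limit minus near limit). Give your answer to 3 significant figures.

Hyperfocal distance H = f²/(N·c) + f = 40²/(2.2 × 0.021) + 40 = 1600/0.0462 + 40 ≈ 34672.0 mm ≈ 34.67 m.
Near limit Dn = s·(H − f)/(H + s − 2f) = 2090 × (34672.0 − 40) / (34672.0 + 2090 − 2 × 40) = 2090 × 34632.0 / 36682.0 ≈ 1973.20 mm.
Far limit Df = s·(H − f)/(H − s) = 2090 × (34672.0 − 40) / (34672.0 − 2090) = 2090 × 34632.0 / 32582.0 ≈ 2221.50 mm.
Depth of field = Df − Dn = 2221.50 − 1973.20 ≈ 248.30 mm.

248 mm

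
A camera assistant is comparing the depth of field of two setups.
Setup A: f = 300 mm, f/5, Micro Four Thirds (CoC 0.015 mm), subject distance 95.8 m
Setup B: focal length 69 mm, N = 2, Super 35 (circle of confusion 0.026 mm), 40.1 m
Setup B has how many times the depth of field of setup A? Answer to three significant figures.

Setup A: H = 300²/(5×0.015) + 300 ≈ 1200300.0 mm; DoF = Df − Dn = 104083 − 88738 ≈ 15345 mm.
Setup B: H = 69²/(2×0.026) + 69 ≈ 91626.7 mm; DoF = Df − Dn = 71254 − 27901 ≈ 43353 mm.
Ratio = 43353 / 15345 ≈ 2.83.

2.83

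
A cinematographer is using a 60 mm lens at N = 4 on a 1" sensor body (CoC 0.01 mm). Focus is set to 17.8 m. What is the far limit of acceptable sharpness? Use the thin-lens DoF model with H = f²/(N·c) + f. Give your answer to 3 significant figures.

Hyperfocal distance H = f²/(N·c) + f = 60²/(4 × 0.01) + 60 = 3600/0.04 + 60 ≈ 90060.0 mm ≈ 90.06 m.
Far limit Df = s·(H − f)/(H − s) = 17800 × (90060.0 − 60) / (90060.0 − 17800) = 17800 × 90000.0 / 72260.0 ≈ 22170 mm ≈ 22.2 m.

22.2 m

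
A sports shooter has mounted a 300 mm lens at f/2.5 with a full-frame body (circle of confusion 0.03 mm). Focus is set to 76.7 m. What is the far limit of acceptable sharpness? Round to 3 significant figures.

81.9 m

Hyperfocal distance H = f²/(N·c) + f = 300²/(2.5 × 0.03) + 300 = 90000/0.075 + 300 ≈ 1200300.0 mm ≈ 1200 m.
Far limit Df = s·(H − f)/(H − s) = 76700 × (1200300.0 − 300) / (1200300.0 − 76700) = 76700 × 1200000.0 / 1123600.0 ≈ 81915 mm ≈ 81.9 m.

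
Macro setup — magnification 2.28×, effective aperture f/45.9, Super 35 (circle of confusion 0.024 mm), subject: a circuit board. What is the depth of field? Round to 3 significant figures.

0.424 mm

At magnification m, DoF ≈ 2·N_eff·c/m² = 2 × 45.9 × 0.024 / 2.28² = 2.203 / 5.198 ≈ 0.424 mm.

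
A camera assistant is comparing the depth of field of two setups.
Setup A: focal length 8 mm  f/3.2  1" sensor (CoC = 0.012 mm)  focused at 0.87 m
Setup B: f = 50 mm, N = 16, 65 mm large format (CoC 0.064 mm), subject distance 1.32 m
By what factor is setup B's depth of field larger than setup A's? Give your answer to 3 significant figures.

Setup A: H = 8²/(3.2×0.012) + 8 ≈ 1674.7 mm; DoF = Df − Dn = 1802.0 − 573.4 ≈ 1228.6 mm.
Setup B: H = 50²/(16×0.064) + 50 ≈ 2491.4 mm; DoF = Df − Dn = 2751.1 − 868.3 ≈ 1882.8 mm.
Ratio = 1882.8 / 1228.6 ≈ 1.53.

1.53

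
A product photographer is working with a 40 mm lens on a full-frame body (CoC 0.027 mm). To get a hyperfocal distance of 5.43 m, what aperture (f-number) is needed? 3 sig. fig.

Rearrange H = f²/(N·c) + f for N: N = f² / ((H − f)·c).
N = 40² / ((5430 − 40) × 0.027) = 1600 / 145.5 ≈ 11.

f/11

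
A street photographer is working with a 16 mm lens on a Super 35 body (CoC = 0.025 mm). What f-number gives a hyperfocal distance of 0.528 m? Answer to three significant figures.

Rearrange H = f²/(N·c) + f for N: N = f² / ((H − f)·c).
N = 16² / ((528 − 16) × 0.025) = 256 / 12.80 ≈ 20.

f/20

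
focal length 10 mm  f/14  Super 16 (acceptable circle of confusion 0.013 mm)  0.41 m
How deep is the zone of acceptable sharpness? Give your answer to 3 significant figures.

Hyperfocal distance H = f²/(N·c) + f = 10²/(14 × 0.013) + 10 = 100/0.182 + 10 ≈ 559.5 mm ≈ 0.559 m.
Near limit Dn = s·(H − f)/(H + s − 2f) = 410 × (559.5 − 10) / (559.5 + 410 − 2 × 10) = 410 × 549.5 / 949.5 ≈ 237.3 mm.
Far limit Df = s·(H − f)/(H − s) = 410 × (559.5 − 10) / (559.5 − 410) = 410 × 549.5 / 149.5 ≈ 1507.4 mm.
Depth of field = Df − Dn = 1507.4 − 237.3 ≈ 1270.1 mm ≈ 1.27 m.

1.27 m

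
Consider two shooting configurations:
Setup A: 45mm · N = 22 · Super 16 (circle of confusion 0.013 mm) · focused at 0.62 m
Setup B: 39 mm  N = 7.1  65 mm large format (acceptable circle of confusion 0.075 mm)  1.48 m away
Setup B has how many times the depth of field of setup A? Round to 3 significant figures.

Setup A: H = 45²/(22×0.013) + 45 ≈ 7125.4 mm; DoF = Df − Dn = 674.80 − 573.43 ≈ 101.37 mm.
Setup B: H = 39²/(7.1×0.075) + 39 ≈ 2895.3 mm; DoF = Df − Dn = 2986.8 − 983.7 ≈ 2003.1 mm.
Ratio = 2003.1 / 101.37 ≈ 19.8.

19.8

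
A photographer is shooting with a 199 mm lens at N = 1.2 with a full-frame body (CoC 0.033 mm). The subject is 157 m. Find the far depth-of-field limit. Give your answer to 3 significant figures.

186 m

Hyperfocal distance H = f²/(N·c) + f = 199²/(1.2 × 0.033) + 199 = 39601/0.0396 + 199 ≈ 1000224.3 mm ≈ 1000 m.
Far limit Df = s·(H − f)/(H − s) = 157000 × (1000224.3 − 199) / (1000224.3 − 157000) = 157000 × 1000025.3 / 843224.3 ≈ 186195 mm ≈ 186 m.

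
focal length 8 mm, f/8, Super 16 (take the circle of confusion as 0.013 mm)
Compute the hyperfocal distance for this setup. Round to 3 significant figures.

Hyperfocal distance H = f²/(N·c) + f = 8²/(8 × 0.013) + 8 = 64/0.104 + 8 ≈ 623.4 mm ≈ 0.623 m.

0.623 m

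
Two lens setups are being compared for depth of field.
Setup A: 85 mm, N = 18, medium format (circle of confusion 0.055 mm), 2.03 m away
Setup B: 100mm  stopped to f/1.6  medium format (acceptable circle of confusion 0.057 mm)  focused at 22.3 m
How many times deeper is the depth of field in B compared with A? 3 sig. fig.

8.08

Setup A: H = 85²/(18×0.055) + 85 ≈ 7383.0 mm; DoF = Df − Dn = 2767.6 − 1602.8 ≈ 1164.8 mm.
Setup B: H = 100²/(1.6×0.057) + 100 ≈ 109749.1 mm; DoF = Df − Dn = 27961.1 − 18545.3 ≈ 9415.8 mm.
Ratio = 9415.8 / 1164.8 ≈ 8.08.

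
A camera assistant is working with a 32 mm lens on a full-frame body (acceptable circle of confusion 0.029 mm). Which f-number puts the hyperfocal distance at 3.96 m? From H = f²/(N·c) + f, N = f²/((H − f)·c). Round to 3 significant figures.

Rearrange H = f²/(N·c) + f for N: N = f² / ((H − f)·c).
N = 32² / ((3960 − 32) × 0.029) = 1024 / 113.9 ≈ 8.99.

f/8.99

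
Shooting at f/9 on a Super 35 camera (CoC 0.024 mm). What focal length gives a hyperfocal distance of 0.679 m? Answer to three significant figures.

12.0 mm

From H = f²/(N·c) + f, with f ≪ H: f ≈ √(H·N·c) = √(679 × 9 × 0.024) = √146.66 ≈ 12.11 mm.
Exact: f² + N·c·f − N·c·H = 0 ⇒ f = (−N·c + √((N·c)² + 4·N·c·H))/2 = (−0.216 + √586.70)/2 ≈ 12.003 mm ≈ 12.0 mm.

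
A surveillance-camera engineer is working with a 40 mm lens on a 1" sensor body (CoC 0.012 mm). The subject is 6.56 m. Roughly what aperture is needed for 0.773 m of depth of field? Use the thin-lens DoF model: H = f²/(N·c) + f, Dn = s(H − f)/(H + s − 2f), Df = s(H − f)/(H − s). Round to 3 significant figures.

Write h = H − f = f²/(N·c). The thin-lens limits are Dn = s·h/(h + (s−f)) and Df = s·h/(h − (s−f)), so DoF = Df − Dn = 2·s·(s−f)·h / (h² − (s−f)²).
That is a quadratic in h: DoF·h² − 2·s·(s−f)·h − DoF·(s−f)² = 0 ⇒ h = (s−f)·(s + √(s² + DoF²)) / DoF = 6520 × (6560 + √(6560² + 773²)) / 773 = 6520 × (6560 + 6605.39) / 773 ≈ 111046 mm.
Then N = f²/(c·h) = 40² / (0.012 × 111046) = 1600 / 1332.5 ≈ 1.20.

f/1.20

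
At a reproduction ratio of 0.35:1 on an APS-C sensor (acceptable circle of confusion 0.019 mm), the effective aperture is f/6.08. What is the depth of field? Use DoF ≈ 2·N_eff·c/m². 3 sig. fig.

At magnification m, DoF ≈ 2·N_eff·c/m² = 2 × 6.08 × 0.019 / 0.35² = 0.231 / 0.1225 ≈ 1.89 mm.

1.89 mm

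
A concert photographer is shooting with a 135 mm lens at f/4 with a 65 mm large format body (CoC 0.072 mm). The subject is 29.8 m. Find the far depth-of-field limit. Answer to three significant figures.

56.1 m

Hyperfocal distance H = f²/(N·c) + f = 135²/(4 × 0.072) + 135 = 18225/0.288 + 135 ≈ 63416.3 mm ≈ 63.42 m.
Far limit Df = s·(H − f)/(H − s) = 29800 × (63416.3 − 135) / (63416.3 − 29800) = 29800 × 63281.3 / 33616.3 ≈ 56097 mm ≈ 56.1 m.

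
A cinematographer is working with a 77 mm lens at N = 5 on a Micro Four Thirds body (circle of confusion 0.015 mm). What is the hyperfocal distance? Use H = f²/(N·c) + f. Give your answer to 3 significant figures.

Hyperfocal distance H = f²/(N·c) + f = 77²/(5 × 0.015) + 77 = 5929/0.075 + 77 ≈ 79130.3 mm ≈ 79.1 m.

79.1 m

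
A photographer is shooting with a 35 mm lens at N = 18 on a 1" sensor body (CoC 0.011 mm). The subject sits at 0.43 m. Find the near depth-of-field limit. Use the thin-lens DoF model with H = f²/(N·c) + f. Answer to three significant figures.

404 mm

Hyperfocal distance H = f²/(N·c) + f = 35²/(18 × 0.011) + 35 = 1225/0.198 + 35 ≈ 6221.9 mm ≈ 6.222 m.
Near limit Dn = s·(H − f)/(H + s − 2f) = 430 × (6221.9 − 35) / (6221.9 + 430 − 2 × 35) = 430 × 6186.9 / 6581.9 ≈ 404.19 mm.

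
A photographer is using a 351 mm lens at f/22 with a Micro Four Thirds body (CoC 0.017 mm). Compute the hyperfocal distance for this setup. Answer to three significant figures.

330 m

Hyperfocal distance H = f²/(N·c) + f = 351²/(22 × 0.017) + 351 = 123201/0.374 + 351 ≈ 329765.4 mm ≈ 330 m.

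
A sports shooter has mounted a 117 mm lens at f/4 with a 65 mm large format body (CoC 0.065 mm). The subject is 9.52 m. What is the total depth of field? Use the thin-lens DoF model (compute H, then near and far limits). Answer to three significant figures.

3.51 m

Hyperfocal distance H = f²/(N·c) + f = 117²/(4 × 0.065) + 117 = 13689/0.26 + 117 ≈ 52767.0 mm ≈ 52.77 m.
Near limit Dn = s·(H − f)/(H + s − 2f) = 9520 × (52767.0 − 117) / (52767.0 + 9520 − 2 × 117) = 9520 × 52650.0 / 62053.0 ≈ 8077.4 mm.
Far limit Df = s·(H − f)/(H − s) = 9520 × (52767.0 − 117) / (52767.0 − 9520) = 9520 × 52650.0 / 43247.0 ≈ 11589.9 mm.
Depth of field = Df − Dn = 11589.9 − 8077.4 ≈ 3512.5 mm ≈ 3.51 m.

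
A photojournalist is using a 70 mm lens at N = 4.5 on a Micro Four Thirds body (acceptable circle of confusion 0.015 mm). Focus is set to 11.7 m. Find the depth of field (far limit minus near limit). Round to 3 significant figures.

3.85 m

Hyperfocal distance H = f²/(N·c) + f = 70²/(4.5 × 0.015) + 70 = 4900/0.0675 + 70 ≈ 72662.6 mm ≈ 72.66 m.
Near limit Dn = s·(H − f)/(H + s − 2f) = 11700 × (72662.6 − 70) / (72662.6 + 11700 − 2 × 70) = 11700 × 72592.6 / 84222.6 ≈ 10084.4 mm.
Far limit Df = s·(H − f)/(H − s) = 11700 × (72662.6 − 70) / (72662.6 − 11700) = 11700 × 72592.6 / 60962.6 ≈ 13932.0 mm.
Depth of field = Df − Dn = 13932.0 − 10084.4 ≈ 3847.6 mm ≈ 3.85 m.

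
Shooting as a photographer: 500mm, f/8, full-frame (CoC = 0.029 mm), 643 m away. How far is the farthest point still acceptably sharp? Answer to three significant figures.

Hyperfocal distance H = f²/(N·c) + f = 500²/(8 × 0.029) + 500 = 250000/0.232 + 500 ≈ 1078086.2 mm ≈ 1078 m.
Far limit Df = s·(H − f)/(H − s) = 643000 × (1078086.2 − 500) / (1078086.2 − 643000) = 643000 × 1077586.2 / 435086.2 ≈ 1592530 mm ≈ 1590 m.

1590 m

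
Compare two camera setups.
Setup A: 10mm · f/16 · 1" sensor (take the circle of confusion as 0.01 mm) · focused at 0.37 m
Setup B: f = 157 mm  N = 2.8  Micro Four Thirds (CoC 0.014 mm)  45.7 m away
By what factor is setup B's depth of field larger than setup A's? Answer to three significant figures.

Setup A: H = 10²/(16×0.01) + 10 ≈ 635.0 mm; DoF = Df − Dn = 872.64 − 234.77 ≈ 637.87 mm.
Setup B: H = 157²/(2.8×0.014) + 157 ≈ 628958.0 mm; DoF = Df − Dn = 49268.4 − 42613.6 ≈ 6654.8 mm.
Ratio = 6654.8 / 637.87 ≈ 10.4.

10.4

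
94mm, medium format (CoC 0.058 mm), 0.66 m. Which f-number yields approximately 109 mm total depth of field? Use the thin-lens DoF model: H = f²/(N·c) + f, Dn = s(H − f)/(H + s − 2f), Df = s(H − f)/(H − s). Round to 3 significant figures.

Write h = H − f = f²/(N·c). The thin-lens limits are Dn = s·h/(h + (s−f)) and Df = s·h/(h − (s−f)), so DoF = Df − Dn = 2·s·(s−f)·h / (h² − (s−f)²).
That is a quadratic in h: DoF·h² − 2·s·(s−f)·h − DoF·(s−f)² = 0 ⇒ h = (s−f)·(s + √(s² + DoF²)) / DoF = 566 × (660 + √(660² + 109²)) / 109 = 566 × (660 + 668.940) / 109 ≈ 6900.7 mm.
Then N = f²/(c·h) = 94² / (0.058 × 6900.7) = 8836 / 400.24 ≈ 22.1.

f/22.1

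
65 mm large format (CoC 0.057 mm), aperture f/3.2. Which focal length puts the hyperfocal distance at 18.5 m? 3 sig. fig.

58.0 mm

From H = f²/(N·c) + f, with f ≪ H: f ≈ √(H·N·c) = √(18500 × 3.2 × 0.057) = √3374.4 ≈ 58.09 mm.
Exact: f² + N·c·f − N·c·H = 0 ⇒ f = (−N·c + √((N·c)² + 4·N·c·H))/2 = (−0.1824 + √13498)/2 ≈ 57.998 mm ≈ 58.0 mm.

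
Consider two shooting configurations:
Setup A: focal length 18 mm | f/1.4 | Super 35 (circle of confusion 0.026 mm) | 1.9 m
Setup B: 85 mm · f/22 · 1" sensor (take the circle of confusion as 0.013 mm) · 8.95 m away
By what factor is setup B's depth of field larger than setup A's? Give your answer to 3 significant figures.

8.52

Setup A: H = 18²/(1.4×0.026) + 18 ≈ 8919.1 mm; DoF = Df − Dn = 2409.44 − 1568.39 ≈ 841.05 mm.
Setup B: H = 85²/(22×0.013) + 85 ≈ 25347.2 mm; DoF = Df − Dn = 13788.7 − 6625.1 ≈ 7163.6 mm.
Ratio = 7163.6 / 841.05 ≈ 8.52.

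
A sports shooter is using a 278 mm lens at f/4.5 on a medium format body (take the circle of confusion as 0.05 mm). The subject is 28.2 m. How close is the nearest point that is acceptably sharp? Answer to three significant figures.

26.1 m

Hyperfocal distance H = f²/(N·c) + f = 278²/(4.5 × 0.05) + 278 = 77284/0.225 + 278 ≈ 343762.4 mm ≈ 343.8 m.
Near limit Dn = s·(H − f)/(H + s − 2f) = 28200 × (343762.4 − 278) / (343762.4 + 28200 − 2 × 278) = 28200 × 343484.4 / 371406.4 ≈ 26080 mm ≈ 26.1 m.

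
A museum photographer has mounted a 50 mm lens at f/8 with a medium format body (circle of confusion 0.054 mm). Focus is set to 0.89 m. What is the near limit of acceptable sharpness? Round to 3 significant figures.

0.777 m

Hyperfocal distance H = f²/(N·c) + f = 50²/(8 × 0.054) + 50 = 2500/0.432 + 50 ≈ 5837.0 mm ≈ 5.837 m.
Near limit Dn = s·(H − f)/(H + s − 2f) = 890 × (5837.0 − 50) / (5837.0 + 890 − 2 × 50) = 890 × 5787.0 / 6627.0 ≈ 777.19 mm ≈ 0.777 m.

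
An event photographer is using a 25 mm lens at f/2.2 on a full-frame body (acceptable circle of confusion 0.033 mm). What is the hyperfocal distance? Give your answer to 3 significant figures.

8.63 m

Hyperfocal distance H = f²/(N·c) + f = 25²/(2.2 × 0.033) + 25 = 625/0.0726 + 25 ≈ 8633.8 mm ≈ 8.63 m.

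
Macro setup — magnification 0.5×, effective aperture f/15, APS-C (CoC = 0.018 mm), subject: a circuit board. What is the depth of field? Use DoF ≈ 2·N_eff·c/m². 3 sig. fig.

2.16 mm

At magnification m, DoF ≈ 2·N_eff·c/m² = 2 × 15 × 0.018 / 0.5² = 0.54 / 0.25 ≈ 2.16 mm.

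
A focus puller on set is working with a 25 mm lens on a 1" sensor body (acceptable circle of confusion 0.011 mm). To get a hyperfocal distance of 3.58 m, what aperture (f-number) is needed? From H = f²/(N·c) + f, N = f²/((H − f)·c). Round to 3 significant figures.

Rearrange H = f²/(N·c) + f for N: N = f² / ((H − f)·c).
N = 25² / ((3580 − 25) × 0.011) = 625 / 39.10 ≈ 16.

f/16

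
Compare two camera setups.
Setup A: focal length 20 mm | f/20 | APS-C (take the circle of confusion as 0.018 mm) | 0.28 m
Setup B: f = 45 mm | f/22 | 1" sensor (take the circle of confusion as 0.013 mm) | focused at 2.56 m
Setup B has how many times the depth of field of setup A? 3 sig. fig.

Setup A: H = 20²/(20×0.018) + 20 ≈ 1131.1 mm; DoF = Df − Dn = 365.54 − 226.90 ≈ 138.64 mm.
Setup B: H = 45²/(22×0.013) + 45 ≈ 7125.4 mm; DoF = Df − Dn = 3970.3 − 1889.0 ≈ 2081.3 mm.
Ratio = 2081.3 / 138.64 ≈ 15.0.

15.0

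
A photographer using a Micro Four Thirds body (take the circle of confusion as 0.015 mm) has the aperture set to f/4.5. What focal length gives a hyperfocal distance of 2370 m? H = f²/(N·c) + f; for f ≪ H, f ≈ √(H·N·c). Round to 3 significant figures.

From H = f²/(N·c) + f, with f ≪ H: f ≈ √(H·N·c) = √(2370000 × 4.5 × 0.015) = √159975 ≈ 400.0 mm.
The +f correction barely moves this — solving exactly, f² + N·c·f − N·c·H = 0 ⇒ f = (−N·c + √((N·c)² + 4·N·c·H))/2 = (−0.0675 + √639900)/2 ≈ 399.94 mm, so f ≈ 400 mm.

400 mm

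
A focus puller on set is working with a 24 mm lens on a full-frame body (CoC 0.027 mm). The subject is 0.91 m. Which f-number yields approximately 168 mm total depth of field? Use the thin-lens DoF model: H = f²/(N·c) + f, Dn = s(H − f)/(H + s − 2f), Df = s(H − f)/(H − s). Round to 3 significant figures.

Write h = H − f = f²/(N·c). The thin-lens limits are Dn = s·h/(h + (s−f)) and Df = s·h/(h − (s−f)), so DoF = Df − Dn = 2·s·(s−f)·h / (h² − (s−f)²).
That is a quadratic in h: DoF·h² − 2·s·(s−f)·h − DoF·(s−f)² = 0 ⇒ h = (s−f)·(s + √(s² + DoF²)) / DoF = 886 × (910 + √(910² + 168²)) / 168 = 886 × (910 + 925.378) / 168 ≈ 9679.4 mm.
Then N = f²/(c·h) = 24² / (0.027 × 9679.4) = 576 / 261.34 ≈ 2.20.

f/2.20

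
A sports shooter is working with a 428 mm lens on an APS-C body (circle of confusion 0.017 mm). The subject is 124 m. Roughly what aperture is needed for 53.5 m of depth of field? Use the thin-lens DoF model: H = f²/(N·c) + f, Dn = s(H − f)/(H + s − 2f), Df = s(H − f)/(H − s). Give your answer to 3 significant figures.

Write h = H − f = f²/(N·c). The thin-lens limits are Dn = s·h/(h + (s−f)) and Df = s·h/(h − (s−f)), so DoF = Df − Dn = 2·s·(s−f)·h / (h² − (s−f)²).
That is a quadratic in h: DoF·h² − 2·s·(s−f)·h − DoF·(s−f)² = 0 ⇒ h = (s−f)·(s + √(s² + DoF²)) / DoF = 123572 × (124000 + √(124000² + 53500²)) / 53500 = 123572 × (124000 + 135049) / 53500 ≈ 598340 mm.
Then N = f²/(c·h) = 428² / (0.017 × 598340) = 183184 / 10172 ≈ 18.

f/18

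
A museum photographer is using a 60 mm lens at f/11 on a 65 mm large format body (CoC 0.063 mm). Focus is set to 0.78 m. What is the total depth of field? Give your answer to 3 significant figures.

220 mm

Hyperfocal distance H = f²/(N·c) + f = 60²/(11 × 0.063) + 60 = 3600/0.693 + 60 ≈ 5254.8 mm ≈ 5.255 m.
Near limit Dn = s·(H − f)/(H + s − 2f) = 780 × (5254.8 − 60) / (5254.8 + 780 − 2 × 60) = 780 × 5194.8 / 5914.8 ≈ 685.05 mm.
Far limit Df = s·(H − f)/(H − s) = 780 × (5254.8 − 60) / (5254.8 − 780) = 780 × 5194.8 / 4474.8 ≈ 905.50 mm.
Depth of field = Df − Dn = 905.50 − 685.05 ≈ 220.45 mm.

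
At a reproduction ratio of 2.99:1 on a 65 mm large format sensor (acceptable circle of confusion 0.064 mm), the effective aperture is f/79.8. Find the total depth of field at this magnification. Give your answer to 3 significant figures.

1.14 mm

At magnification m, DoF ≈ 2·N_eff·c/m² = 2 × 79.8 × 0.064 / 2.99² = 10.21 / 8.94 ≈ 1.14 mm.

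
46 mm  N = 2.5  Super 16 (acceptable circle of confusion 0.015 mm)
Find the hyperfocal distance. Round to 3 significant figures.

Hyperfocal distance H = f²/(N·c) + f = 46²/(2.5 × 0.015) + 46 = 2116/0.0375 + 46 ≈ 56472.7 mm ≈ 56.5 m.

56.5 m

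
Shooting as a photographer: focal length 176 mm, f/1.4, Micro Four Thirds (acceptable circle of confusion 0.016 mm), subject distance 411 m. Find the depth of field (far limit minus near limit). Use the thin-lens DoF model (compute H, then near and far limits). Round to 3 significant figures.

268 m

Hyperfocal distance H = f²/(N·c) + f = 176²/(1.4 × 0.016) + 176 = 30976/0.0224 + 176 ≈ 1383033.1 mm ≈ 1383 m.
Near limit Dn = s·(H − f)/(H + s − 2f) = 411000 × (1383033.1 − 176) / (1383033.1 + 411000 − 2 × 176) = 411000 × 1382857.1 / 1793681.1 ≈ 316865 mm.
Far limit Df = s·(H − f)/(H − s) = 411000 × (1383033.1 − 176) / (1383033.1 − 411000) = 411000 × 1382857.1 / 972033.1 ≈ 584707 mm.
Depth of field = Df − Dn = 584707 − 316865 ≈ 267842 mm ≈ 268 m.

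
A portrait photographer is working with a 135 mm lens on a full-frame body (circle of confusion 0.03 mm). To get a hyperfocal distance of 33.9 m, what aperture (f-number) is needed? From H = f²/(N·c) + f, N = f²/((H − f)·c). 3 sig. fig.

Rearrange H = f²/(N·c) + f for N: N = f² / ((H − f)·c).
N = 135² / ((33900 − 135) × 0.03) = 18225 / 1013 ≈ 18.

f/18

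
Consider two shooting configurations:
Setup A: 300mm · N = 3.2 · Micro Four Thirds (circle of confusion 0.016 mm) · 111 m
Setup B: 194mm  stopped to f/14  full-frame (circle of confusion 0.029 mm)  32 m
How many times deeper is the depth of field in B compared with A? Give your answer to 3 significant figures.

Setup A: H = 300²/(3.2×0.016) + 300 ≈ 1758112.5 mm; DoF = Df − Dn = 118460 − 104424 ≈ 14036 mm.
Setup B: H = 194²/(14×0.029) + 194 ≈ 92893.5 mm; DoF = Df − Dn = 48714 − 23825 ≈ 24889 mm.
Ratio = 24889 / 14036 ≈ 1.77.

1.77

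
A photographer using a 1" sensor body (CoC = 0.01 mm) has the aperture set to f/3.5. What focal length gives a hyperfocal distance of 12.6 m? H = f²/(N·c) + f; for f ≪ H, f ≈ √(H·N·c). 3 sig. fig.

21.0 mm

From H = f²/(N·c) + f, with f ≪ H: f ≈ √(H·N·c) = √(12600 × 3.5 × 0.01) = √441.00 ≈ 21.00 mm.
The +f correction barely moves this — solving exactly, f² + N·c·f − N·c·H = 0 ⇒ f = (−N·c + √((N·c)² + 4·N·c·H))/2 = (−0.035 + √1764.0)/2 ≈ 20.983 mm, so f ≈ 21.0 mm.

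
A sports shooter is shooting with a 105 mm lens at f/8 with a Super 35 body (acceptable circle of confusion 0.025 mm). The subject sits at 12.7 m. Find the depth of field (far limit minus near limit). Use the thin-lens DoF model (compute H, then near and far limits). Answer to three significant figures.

Hyperfocal distance H = f²/(N·c) + f = 105²/(8 × 0.025) + 105 = 11025/0.2 + 105 ≈ 55230.0 mm ≈ 55.23 m.
Near limit Dn = s·(H − f)/(H + s − 2f) = 12700 × (55230.0 − 105) / (55230.0 + 12700 − 2 × 105) = 12700 × 55125.0 / 67720.0 ≈ 10338.0 mm.
Far limit Df = s·(H − f)/(H − s) = 12700 × (55230.0 − 105) / (55230.0 − 12700) = 12700 × 55125.0 / 42530.0 ≈ 16461.0 mm.
Depth of field = Df − Dn = 16461.0 − 10338.0 ≈ 6123.0 mm ≈ 6.12 m.

6.12 m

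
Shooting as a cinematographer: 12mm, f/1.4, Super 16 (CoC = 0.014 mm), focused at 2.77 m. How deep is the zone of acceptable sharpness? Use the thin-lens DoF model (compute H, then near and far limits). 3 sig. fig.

Hyperfocal distance H = f²/(N·c) + f = 12²/(1.4 × 0.014) + 12 = 144/0.0196 + 12 ≈ 7358.9 mm ≈ 7.359 m.
Near limit Dn = s·(H − f)/(H + s − 2f) = 2770 × (7358.9 − 12) / (7358.9 + 2770 − 2 × 12) = 2770 × 7346.9 / 10104.9 ≈ 2014.0 mm.
Far limit Df = s·(H − f)/(H − s) = 2770 × (7358.9 − 12) / (7358.9 − 2770) = 2770 × 7346.9 / 4588.9 ≈ 4434.8 mm.
Depth of field = Df − Dn = 4434.8 − 2014.0 ≈ 2420.8 mm ≈ 2.42 m.

2.42 m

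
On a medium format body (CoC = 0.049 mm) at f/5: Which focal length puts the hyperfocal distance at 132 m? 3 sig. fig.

180 mm

From H = f²/(N·c) + f, with f ≪ H: f ≈ √(H·N·c) = √(132000 × 5 × 0.049) = √32340 ≈ 179.8 mm.
The +f correction barely moves this — solving exactly, f² + N·c·f − N·c·H = 0 ⇒ f = (−N·c + √((N·c)² + 4·N·c·H))/2 = (−0.245 + √129360)/2 ≈ 179.71 mm, so f ≈ 180 mm.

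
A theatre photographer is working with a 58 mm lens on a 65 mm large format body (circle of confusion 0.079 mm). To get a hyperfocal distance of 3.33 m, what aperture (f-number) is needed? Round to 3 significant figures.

f/13

Rearrange H = f²/(N·c) + f for N: N = f² / ((H − f)·c).
N = 58² / ((3330 − 58) × 0.079) = 3364 / 258.5 ≈ 13.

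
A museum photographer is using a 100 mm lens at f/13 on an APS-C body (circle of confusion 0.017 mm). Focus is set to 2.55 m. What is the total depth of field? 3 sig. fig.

Hyperfocal distance H = f²/(N·c) + f = 100²/(13 × 0.017) + 100 = 10000/0.221 + 100 ≈ 45348.9 mm ≈ 45.35 m.
Near limit Dn = s·(H − f)/(H + s − 2f) = 2550 × (45348.9 − 100) / (45348.9 + 2550 − 2 × 100) = 2550 × 45248.9 / 47698.9 ≈ 2419.02 mm.
Far limit Df = s·(H − f)/(H − s) = 2550 × (45348.9 − 100) / (45348.9 − 2550) = 2550 × 45248.9 / 42798.9 ≈ 2695.97 mm.
Depth of field = Df − Dn = 2695.97 − 2419.02 ≈ 276.95 mm.

277 mm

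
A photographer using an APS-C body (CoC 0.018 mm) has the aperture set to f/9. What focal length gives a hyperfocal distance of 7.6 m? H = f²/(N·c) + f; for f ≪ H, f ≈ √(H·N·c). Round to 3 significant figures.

35.0 mm

From H = f²/(N·c) + f, with f ≪ H: f ≈ √(H·N·c) = √(7600 × 9 × 0.018) = √1231.2 ≈ 35.09 mm.
Exact: f² + N·c·f − N·c·H = 0 ⇒ f = (−N·c + √((N·c)² + 4·N·c·H))/2 = (−0.162 + √4924.8)/2 ≈ 35.008 mm ≈ 35.0 mm.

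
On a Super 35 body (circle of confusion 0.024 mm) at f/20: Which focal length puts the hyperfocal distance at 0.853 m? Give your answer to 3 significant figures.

From H = f²/(N·c) + f, with f ≪ H: f ≈ √(H·N·c) = √(853 × 20 × 0.024) = √409.44 ≈ 20.23 mm.
Exact: f² + N·c·f − N·c·H = 0 ⇒ f = (−N·c + √((N·c)² + 4·N·c·H))/2 = (−0.48 + √1638.0)/2 ≈ 19.996 mm ≈ 20.0 mm.

20.0 mm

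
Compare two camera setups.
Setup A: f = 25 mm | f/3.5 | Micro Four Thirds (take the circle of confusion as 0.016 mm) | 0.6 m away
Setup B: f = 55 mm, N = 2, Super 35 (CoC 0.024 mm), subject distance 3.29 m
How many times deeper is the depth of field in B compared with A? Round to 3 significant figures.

Setup A: H = 25²/(3.5×0.016) + 25 ≈ 11185.7 mm; DoF = Df − Dn = 632.591 − 570.603 ≈ 61.988 mm.
Setup B: H = 55²/(2×0.024) + 55 ≈ 63075.8 mm; DoF = Df − Dn = 3468.02 − 3129.36 ≈ 338.66 mm.
Ratio = 338.66 / 61.988 ≈ 5.46.

5.46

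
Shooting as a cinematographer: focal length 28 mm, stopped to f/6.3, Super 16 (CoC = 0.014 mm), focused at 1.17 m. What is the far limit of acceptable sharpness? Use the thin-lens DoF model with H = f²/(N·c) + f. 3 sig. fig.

1.34 m

Hyperfocal distance H = f²/(N·c) + f = 28²/(6.3 × 0.014) + 28 = 784/0.0882 + 28 ≈ 8916.9 mm ≈ 8.917 m.
Far limit Df = s·(H − f)/(H − s) = 1170 × (8916.9 − 28) / (8916.9 − 1170) = 1170 × 8888.9 / 7746.9 ≈ 1342.5 mm ≈ 1.34 m.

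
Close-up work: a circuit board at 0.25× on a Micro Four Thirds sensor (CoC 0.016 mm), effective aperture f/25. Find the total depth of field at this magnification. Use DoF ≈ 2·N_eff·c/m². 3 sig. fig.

12.8 mm

At magnification m, DoF ≈ 2·N_eff·c/m² = 2 × 25 × 0.016 / 0.25² = 0.8 / 0.0625 ≈ 12.8 mm.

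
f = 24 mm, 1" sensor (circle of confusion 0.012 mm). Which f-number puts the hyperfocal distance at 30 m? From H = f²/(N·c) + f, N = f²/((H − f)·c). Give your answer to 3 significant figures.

f/1.60

Rearrange H = f²/(N·c) + f for N: N = f² / ((H − f)·c).
N = 24² / ((30000 − 24) × 0.012) = 576 / 359.7 ≈ 1.60.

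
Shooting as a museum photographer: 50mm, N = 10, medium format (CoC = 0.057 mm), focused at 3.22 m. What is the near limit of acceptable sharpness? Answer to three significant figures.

1.87 m

Hyperfocal distance H = f²/(N·c) + f = 50²/(10 × 0.057) + 50 = 2500/0.57 + 50 ≈ 4436.0 mm ≈ 4.436 m.
Near limit Dn = s·(H − f)/(H + s − 2f) = 3220 × (4436.0 − 50) / (4436.0 + 3220 − 2 × 50) = 3220 × 4386.0 / 7556.0 ≈ 1869.1 mm ≈ 1.87 m.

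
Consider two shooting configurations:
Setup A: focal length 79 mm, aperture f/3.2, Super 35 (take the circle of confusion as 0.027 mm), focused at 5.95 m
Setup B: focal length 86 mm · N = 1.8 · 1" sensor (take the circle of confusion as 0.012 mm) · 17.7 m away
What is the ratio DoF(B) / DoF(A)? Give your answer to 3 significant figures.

1.88

Setup A: H = 79²/(3.2×0.027) + 79 ≈ 72312.8 mm; DoF = Df − Dn = 6476.39 − 5502.75 ≈ 973.64 mm.
Setup B: H = 86²/(1.8×0.012) + 86 ≈ 342493.4 mm; DoF = Df − Dn = 18659.9 − 16834.0 ≈ 1825.9 mm.
Ratio = 1825.9 / 973.64 ≈ 1.88.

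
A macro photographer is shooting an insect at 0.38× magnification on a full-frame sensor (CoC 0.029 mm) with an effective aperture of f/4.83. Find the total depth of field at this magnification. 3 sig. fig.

At magnification m, DoF ≈ 2·N_eff·c/m² = 2 × 4.83 × 0.029 / 0.38² = 0.2801 / 0.1444 ≈ 1.94 mm.

1.94 mm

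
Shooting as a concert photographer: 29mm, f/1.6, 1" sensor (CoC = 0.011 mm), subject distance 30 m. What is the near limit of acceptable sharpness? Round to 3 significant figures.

Hyperfocal distance H = f²/(N·c) + f = 29²/(1.6 × 0.011) + 29 = 841/0.0176 + 29 ≈ 47813.1 mm ≈ 47.81 m.
Near limit Dn = s·(H − f)/(H + s − 2f) = 30000 × (47813.1 − 29) / (47813.1 + 30000 − 2 × 29) = 30000 × 47784.1 / 77755.1 ≈ 18436 mm ≈ 18.4 m.

18.4 m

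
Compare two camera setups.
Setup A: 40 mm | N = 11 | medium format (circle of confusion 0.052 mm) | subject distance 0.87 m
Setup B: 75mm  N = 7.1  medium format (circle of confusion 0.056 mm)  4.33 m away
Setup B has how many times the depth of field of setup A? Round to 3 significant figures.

5.06

Setup A: H = 40²/(11×0.052) + 40 ≈ 2837.2 mm; DoF = Df − Dn = 1237.07 − 670.92 ≈ 566.15 mm.
Setup B: H = 75²/(7.1×0.056) + 75 ≈ 14222.4 mm; DoF = Df − Dn = 6192.5 − 3328.8 ≈ 2863.7 mm.
Ratio = 2863.7 / 566.15 ≈ 5.06.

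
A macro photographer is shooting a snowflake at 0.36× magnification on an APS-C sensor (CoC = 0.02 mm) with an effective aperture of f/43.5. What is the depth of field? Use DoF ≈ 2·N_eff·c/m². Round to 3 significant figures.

At magnification m, DoF ≈ 2·N_eff·c/m² = 2 × 43.5 × 0.02 / 0.36² = 1.74 / 0.1296 ≈ 13.4 mm.

13.4 mm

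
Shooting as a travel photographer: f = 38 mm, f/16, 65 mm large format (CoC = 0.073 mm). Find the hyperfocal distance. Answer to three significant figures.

Hyperfocal distance H = f²/(N·c) + f = 38²/(16 × 0.073) + 38 = 1444/1.168 + 38 ≈ 1274.3 mm ≈ 1.27 m.

1.27 m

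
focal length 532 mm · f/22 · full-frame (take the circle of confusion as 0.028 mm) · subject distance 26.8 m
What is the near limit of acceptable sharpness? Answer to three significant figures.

25.4 m

Hyperfocal distance H = f²/(N·c) + f = 532²/(22 × 0.028) + 532 = 283024/0.616 + 532 ≈ 459986.5 mm ≈ 460.0 m.
Near limit Dn = s·(H − f)/(H + s − 2f) = 26800 × (459986.5 − 532) / (459986.5 + 26800 − 2 × 532) = 26800 × 459454.5 / 485722.5 ≈ 25351 mm ≈ 25.4 m.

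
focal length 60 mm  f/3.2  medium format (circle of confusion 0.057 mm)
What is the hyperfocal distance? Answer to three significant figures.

Hyperfocal distance H = f²/(N·c) + f = 60²/(3.2 × 0.057) + 60 = 3600/0.1824 + 60 ≈ 19796.8 mm ≈ 19.8 m.

19.8 m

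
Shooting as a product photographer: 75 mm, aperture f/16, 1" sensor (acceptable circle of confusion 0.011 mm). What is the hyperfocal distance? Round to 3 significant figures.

32.0 m

Hyperfocal distance H = f²/(N·c) + f = 75²/(16 × 0.011) + 75 = 5625/0.176 + 75 ≈ 32035.2 mm ≈ 32.0 m.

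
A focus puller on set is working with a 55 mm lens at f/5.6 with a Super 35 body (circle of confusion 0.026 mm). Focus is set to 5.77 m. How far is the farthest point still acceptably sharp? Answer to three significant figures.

7.96 m

Hyperfocal distance H = f²/(N·c) + f = 55²/(5.6 × 0.026) + 55 = 3025/0.1456 + 55 ≈ 20831.1 mm ≈ 20.83 m.
Far limit Df = s·(H − f)/(H − s) = 5770 × (20831.1 − 55) / (20831.1 − 5770) = 5770 × 20776.1 / 15061.1 ≈ 7959.5 mm ≈ 7.96 m.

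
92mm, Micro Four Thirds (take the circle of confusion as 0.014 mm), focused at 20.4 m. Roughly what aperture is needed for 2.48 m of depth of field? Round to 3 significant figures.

Write h = H − f = f²/(N·c). The thin-lens limits are Dn = s·h/(h + (s−f)) and Df = s·h/(h − (s−f)), so DoF = Df − Dn = 2·s·(s−f)·h / (h² − (s−f)²).
That is a quadratic in h: DoF·h² − 2·s·(s−f)·h − DoF·(s−f)² = 0 ⇒ h = (s−f)·(s + √(s² + DoF²)) / DoF = 20308 × (20400 + √(20400² + 2480²)) / 2480 = 20308 × (20400 + 20550.2) / 2480 ≈ 335329 mm.
Then N = f²/(c·h) = 92² / (0.014 × 335329) = 8464 / 4694.6 ≈ 1.80.

f/1.80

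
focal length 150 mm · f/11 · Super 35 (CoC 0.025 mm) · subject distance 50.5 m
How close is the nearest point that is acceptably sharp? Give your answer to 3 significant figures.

Hyperfocal distance H = f²/(N·c) + f = 150²/(11 × 0.025) + 150 = 22500/0.275 + 150 ≈ 81968.2 mm ≈ 81.97 m.
Near limit Dn = s·(H − f)/(H + s − 2f) = 50500 × (81968.2 − 150) / (81968.2 + 50500 − 2 × 150) = 50500 × 81818.2 / 132168.2 ≈ 31262 mm ≈ 31.3 m.

31.3 m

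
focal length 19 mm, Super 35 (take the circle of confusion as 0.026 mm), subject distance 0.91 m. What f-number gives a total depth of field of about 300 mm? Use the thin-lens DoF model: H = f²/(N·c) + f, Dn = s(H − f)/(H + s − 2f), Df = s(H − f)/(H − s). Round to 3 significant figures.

f/2.50

Write h = H − f = f²/(N·c). The thin-lens limits are Dn = s·h/(h + (s−f)) and Df = s·h/(h − (s−f)), so DoF = Df − Dn = 2·s·(s−f)·h / (h² − (s−f)²).
That is a quadratic in h: DoF·h² − 2·s·(s−f)·h − DoF·(s−f)² = 0 ⇒ h = (s−f)·(s + √(s² + DoF²)) / DoF = 891 × (910 + √(910² + 300²)) / 300 = 891 × (910 + 958.175) / 300 ≈ 5548.5 mm.
Then N = f²/(c·h) = 19² / (0.026 × 5548.5) = 361 / 144.26 ≈ 2.50.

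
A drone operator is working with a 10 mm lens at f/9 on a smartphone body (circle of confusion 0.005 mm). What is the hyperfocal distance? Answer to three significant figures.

2.23 m

Hyperfocal distance H = f²/(N·c) + f = 10²/(9 × 0.005) + 10 = 100/0.045 + 10 ≈ 2232.2 mm ≈ 2.23 m.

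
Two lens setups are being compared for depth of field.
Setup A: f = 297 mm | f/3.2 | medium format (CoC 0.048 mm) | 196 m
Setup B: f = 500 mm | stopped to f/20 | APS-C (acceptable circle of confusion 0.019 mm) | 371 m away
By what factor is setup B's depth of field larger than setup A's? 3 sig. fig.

4.05

Setup A: H = 297²/(3.2×0.048) + 297 ≈ 574574.3 mm; DoF = Df − Dn = 297322 − 146183 ≈ 151139 mm.
Setup B: H = 500²/(20×0.019) + 500 ≈ 658394.7 mm; DoF = Df − Dn = 849281 − 237340 ≈ 611941 mm.
Ratio = 611941 / 151139 ≈ 4.05.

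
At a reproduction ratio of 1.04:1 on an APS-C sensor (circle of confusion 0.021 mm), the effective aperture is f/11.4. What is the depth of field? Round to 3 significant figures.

At magnification m, DoF ≈ 2·N_eff·c/m² = 2 × 11.4 × 0.021 / 1.04² = 0.4788 / 1.082 ≈ 0.443 mm.

0.443 mm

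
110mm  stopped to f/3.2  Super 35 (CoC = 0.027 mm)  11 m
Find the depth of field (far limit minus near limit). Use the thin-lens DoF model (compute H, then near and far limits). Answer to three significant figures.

1.72 m

Hyperfocal distance H = f²/(N·c) + f = 110²/(3.2 × 0.027) + 110 = 12100/0.0864 + 110 ≈ 140156.3 mm ≈ 140.2 m.
Near limit Dn = s·(H − f)/(H + s − 2f) = 11000 × (140156.3 − 110) / (140156.3 + 11000 − 2 × 110) = 11000 × 140046.3 / 150936.3 ≈ 10206.4 mm.
Far limit Df = s·(H − f)/(H − s) = 11000 × (140156.3 − 110) / (140156.3 − 11000) = 11000 × 140046.3 / 129156.3 ≈ 11927.5 mm.
Depth of field = Df − Dn = 11927.5 − 10206.4 ≈ 1721.1 mm ≈ 1.72 m.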